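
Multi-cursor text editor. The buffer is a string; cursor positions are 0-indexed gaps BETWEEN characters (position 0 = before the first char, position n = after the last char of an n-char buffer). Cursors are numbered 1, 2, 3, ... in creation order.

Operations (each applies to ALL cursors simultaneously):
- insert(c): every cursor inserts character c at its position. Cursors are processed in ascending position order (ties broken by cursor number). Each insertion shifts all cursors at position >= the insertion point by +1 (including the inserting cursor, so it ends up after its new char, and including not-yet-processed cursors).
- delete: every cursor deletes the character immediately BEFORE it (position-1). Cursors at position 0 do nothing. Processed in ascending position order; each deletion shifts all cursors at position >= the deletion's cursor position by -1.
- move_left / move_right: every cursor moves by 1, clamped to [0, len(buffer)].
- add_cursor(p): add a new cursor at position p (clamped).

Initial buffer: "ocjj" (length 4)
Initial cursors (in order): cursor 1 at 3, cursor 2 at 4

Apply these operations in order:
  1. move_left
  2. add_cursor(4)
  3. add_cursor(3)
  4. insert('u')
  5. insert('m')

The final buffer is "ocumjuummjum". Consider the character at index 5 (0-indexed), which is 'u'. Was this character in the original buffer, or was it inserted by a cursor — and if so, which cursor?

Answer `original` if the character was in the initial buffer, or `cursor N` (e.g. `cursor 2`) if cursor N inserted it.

After op 1 (move_left): buffer="ocjj" (len 4), cursors c1@2 c2@3, authorship ....
After op 2 (add_cursor(4)): buffer="ocjj" (len 4), cursors c1@2 c2@3 c3@4, authorship ....
After op 3 (add_cursor(3)): buffer="ocjj" (len 4), cursors c1@2 c2@3 c4@3 c3@4, authorship ....
After op 4 (insert('u')): buffer="ocujuuju" (len 8), cursors c1@3 c2@6 c4@6 c3@8, authorship ..1.24.3
After op 5 (insert('m')): buffer="ocumjuummjum" (len 12), cursors c1@4 c2@9 c4@9 c3@12, authorship ..11.2424.33
Authorship (.=original, N=cursor N): . . 1 1 . 2 4 2 4 . 3 3
Index 5: author = 2

Answer: cursor 2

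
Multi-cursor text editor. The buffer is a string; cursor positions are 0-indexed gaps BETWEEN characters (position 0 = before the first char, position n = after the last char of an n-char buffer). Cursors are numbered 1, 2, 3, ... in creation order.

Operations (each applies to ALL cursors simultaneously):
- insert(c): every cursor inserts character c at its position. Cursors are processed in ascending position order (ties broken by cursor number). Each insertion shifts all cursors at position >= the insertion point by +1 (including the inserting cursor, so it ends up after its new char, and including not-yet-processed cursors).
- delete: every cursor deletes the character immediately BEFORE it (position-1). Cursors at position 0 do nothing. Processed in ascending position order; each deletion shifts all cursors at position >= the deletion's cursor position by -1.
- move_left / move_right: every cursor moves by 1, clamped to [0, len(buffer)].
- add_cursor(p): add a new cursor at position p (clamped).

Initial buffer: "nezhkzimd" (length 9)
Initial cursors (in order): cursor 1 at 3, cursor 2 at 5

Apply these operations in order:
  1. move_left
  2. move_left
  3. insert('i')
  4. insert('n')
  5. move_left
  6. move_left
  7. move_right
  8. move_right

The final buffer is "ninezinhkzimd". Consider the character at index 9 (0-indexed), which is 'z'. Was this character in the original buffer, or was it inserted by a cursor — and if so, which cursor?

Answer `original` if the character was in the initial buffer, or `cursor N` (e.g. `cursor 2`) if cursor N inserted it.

After op 1 (move_left): buffer="nezhkzimd" (len 9), cursors c1@2 c2@4, authorship .........
After op 2 (move_left): buffer="nezhkzimd" (len 9), cursors c1@1 c2@3, authorship .........
After op 3 (insert('i')): buffer="niezihkzimd" (len 11), cursors c1@2 c2@5, authorship .1..2......
After op 4 (insert('n')): buffer="ninezinhkzimd" (len 13), cursors c1@3 c2@7, authorship .11..22......
After op 5 (move_left): buffer="ninezinhkzimd" (len 13), cursors c1@2 c2@6, authorship .11..22......
After op 6 (move_left): buffer="ninezinhkzimd" (len 13), cursors c1@1 c2@5, authorship .11..22......
After op 7 (move_right): buffer="ninezinhkzimd" (len 13), cursors c1@2 c2@6, authorship .11..22......
After op 8 (move_right): buffer="ninezinhkzimd" (len 13), cursors c1@3 c2@7, authorship .11..22......
Authorship (.=original, N=cursor N): . 1 1 . . 2 2 . . . . . .
Index 9: author = original

Answer: original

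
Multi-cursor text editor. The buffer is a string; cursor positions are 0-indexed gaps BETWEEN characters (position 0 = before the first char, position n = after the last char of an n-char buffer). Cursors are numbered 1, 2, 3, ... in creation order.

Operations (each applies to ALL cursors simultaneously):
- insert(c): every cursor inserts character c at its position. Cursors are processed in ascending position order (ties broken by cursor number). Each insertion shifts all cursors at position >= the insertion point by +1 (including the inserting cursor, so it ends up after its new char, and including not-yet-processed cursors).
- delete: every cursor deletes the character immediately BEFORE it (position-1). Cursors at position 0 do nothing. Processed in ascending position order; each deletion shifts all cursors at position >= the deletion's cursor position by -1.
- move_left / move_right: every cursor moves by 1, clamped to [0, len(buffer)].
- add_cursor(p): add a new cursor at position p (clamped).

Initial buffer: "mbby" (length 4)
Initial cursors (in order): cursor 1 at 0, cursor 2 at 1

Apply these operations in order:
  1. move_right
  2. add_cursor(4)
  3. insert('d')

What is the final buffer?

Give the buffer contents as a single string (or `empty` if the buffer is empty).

Answer: mdbdbyd

Derivation:
After op 1 (move_right): buffer="mbby" (len 4), cursors c1@1 c2@2, authorship ....
After op 2 (add_cursor(4)): buffer="mbby" (len 4), cursors c1@1 c2@2 c3@4, authorship ....
After op 3 (insert('d')): buffer="mdbdbyd" (len 7), cursors c1@2 c2@4 c3@7, authorship .1.2..3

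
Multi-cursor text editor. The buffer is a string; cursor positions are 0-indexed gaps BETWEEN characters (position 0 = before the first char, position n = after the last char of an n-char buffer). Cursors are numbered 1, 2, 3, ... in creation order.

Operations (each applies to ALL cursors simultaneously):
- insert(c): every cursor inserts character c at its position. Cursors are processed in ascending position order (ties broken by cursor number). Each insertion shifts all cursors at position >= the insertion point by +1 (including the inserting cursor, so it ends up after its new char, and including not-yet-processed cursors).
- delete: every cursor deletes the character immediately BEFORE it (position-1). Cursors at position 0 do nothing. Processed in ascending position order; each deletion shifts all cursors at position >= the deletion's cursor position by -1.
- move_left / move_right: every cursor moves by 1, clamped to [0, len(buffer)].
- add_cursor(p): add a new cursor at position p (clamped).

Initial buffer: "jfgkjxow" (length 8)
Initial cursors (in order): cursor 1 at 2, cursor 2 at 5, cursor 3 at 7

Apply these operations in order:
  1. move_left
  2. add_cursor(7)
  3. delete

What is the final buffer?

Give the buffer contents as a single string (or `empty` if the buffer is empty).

Answer: fgjw

Derivation:
After op 1 (move_left): buffer="jfgkjxow" (len 8), cursors c1@1 c2@4 c3@6, authorship ........
After op 2 (add_cursor(7)): buffer="jfgkjxow" (len 8), cursors c1@1 c2@4 c3@6 c4@7, authorship ........
After op 3 (delete): buffer="fgjw" (len 4), cursors c1@0 c2@2 c3@3 c4@3, authorship ....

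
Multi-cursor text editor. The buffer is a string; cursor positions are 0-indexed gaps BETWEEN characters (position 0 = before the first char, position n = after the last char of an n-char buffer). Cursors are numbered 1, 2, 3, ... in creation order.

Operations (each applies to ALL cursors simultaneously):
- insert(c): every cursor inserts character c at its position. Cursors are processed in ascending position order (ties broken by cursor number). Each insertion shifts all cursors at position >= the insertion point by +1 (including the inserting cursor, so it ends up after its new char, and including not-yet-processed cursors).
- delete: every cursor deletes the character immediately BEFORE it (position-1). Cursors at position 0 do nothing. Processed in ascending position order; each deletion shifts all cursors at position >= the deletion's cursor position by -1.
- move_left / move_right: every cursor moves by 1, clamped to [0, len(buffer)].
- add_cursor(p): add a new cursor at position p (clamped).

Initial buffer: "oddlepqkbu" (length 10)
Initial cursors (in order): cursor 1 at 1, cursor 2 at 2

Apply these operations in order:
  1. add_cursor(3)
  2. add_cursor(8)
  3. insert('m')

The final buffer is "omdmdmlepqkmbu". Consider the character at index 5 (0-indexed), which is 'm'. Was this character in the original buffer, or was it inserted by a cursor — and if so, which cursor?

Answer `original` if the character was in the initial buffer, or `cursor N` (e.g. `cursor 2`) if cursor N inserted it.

After op 1 (add_cursor(3)): buffer="oddlepqkbu" (len 10), cursors c1@1 c2@2 c3@3, authorship ..........
After op 2 (add_cursor(8)): buffer="oddlepqkbu" (len 10), cursors c1@1 c2@2 c3@3 c4@8, authorship ..........
After op 3 (insert('m')): buffer="omdmdmlepqkmbu" (len 14), cursors c1@2 c2@4 c3@6 c4@12, authorship .1.2.3.....4..
Authorship (.=original, N=cursor N): . 1 . 2 . 3 . . . . . 4 . .
Index 5: author = 3

Answer: cursor 3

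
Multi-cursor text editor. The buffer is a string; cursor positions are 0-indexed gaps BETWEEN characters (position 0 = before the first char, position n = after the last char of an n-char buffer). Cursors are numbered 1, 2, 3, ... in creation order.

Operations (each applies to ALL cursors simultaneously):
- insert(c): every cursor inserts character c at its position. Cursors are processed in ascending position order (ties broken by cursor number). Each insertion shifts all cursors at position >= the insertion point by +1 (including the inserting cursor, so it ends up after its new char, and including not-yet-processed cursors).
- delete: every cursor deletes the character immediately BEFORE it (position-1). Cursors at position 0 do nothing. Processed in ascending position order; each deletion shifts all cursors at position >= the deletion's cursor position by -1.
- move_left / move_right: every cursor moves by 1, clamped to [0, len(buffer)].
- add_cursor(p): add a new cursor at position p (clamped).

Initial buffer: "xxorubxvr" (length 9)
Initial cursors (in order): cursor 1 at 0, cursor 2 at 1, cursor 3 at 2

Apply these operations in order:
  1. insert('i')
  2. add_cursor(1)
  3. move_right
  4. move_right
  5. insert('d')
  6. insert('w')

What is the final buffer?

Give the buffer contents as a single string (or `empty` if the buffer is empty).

After op 1 (insert('i')): buffer="ixixiorubxvr" (len 12), cursors c1@1 c2@3 c3@5, authorship 1.2.3.......
After op 2 (add_cursor(1)): buffer="ixixiorubxvr" (len 12), cursors c1@1 c4@1 c2@3 c3@5, authorship 1.2.3.......
After op 3 (move_right): buffer="ixixiorubxvr" (len 12), cursors c1@2 c4@2 c2@4 c3@6, authorship 1.2.3.......
After op 4 (move_right): buffer="ixixiorubxvr" (len 12), cursors c1@3 c4@3 c2@5 c3@7, authorship 1.2.3.......
After op 5 (insert('d')): buffer="ixiddxidordubxvr" (len 16), cursors c1@5 c4@5 c2@8 c3@11, authorship 1.214.32..3.....
After op 6 (insert('w')): buffer="ixiddwwxidwordwubxvr" (len 20), cursors c1@7 c4@7 c2@11 c3@15, authorship 1.21414.322..33.....

Answer: ixiddwwxidwordwubxvr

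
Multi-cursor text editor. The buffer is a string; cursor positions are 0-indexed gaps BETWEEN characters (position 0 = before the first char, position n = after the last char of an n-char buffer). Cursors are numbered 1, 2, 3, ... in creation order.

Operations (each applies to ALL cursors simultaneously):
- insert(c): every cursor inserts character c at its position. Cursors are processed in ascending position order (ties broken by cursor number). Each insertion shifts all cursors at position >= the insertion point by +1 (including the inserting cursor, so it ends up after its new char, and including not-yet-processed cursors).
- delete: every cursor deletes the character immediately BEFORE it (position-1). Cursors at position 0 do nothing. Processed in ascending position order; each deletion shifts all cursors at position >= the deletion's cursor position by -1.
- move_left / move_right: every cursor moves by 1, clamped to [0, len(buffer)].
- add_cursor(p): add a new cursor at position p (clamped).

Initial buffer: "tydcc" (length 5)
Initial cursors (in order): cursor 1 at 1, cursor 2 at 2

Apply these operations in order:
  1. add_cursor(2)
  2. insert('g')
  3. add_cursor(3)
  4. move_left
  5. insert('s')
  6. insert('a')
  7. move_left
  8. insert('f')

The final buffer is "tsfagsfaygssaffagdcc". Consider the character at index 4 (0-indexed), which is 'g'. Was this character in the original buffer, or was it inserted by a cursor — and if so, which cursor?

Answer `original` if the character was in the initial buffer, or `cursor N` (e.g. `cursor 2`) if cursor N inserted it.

Answer: cursor 1

Derivation:
After op 1 (add_cursor(2)): buffer="tydcc" (len 5), cursors c1@1 c2@2 c3@2, authorship .....
After op 2 (insert('g')): buffer="tgyggdcc" (len 8), cursors c1@2 c2@5 c3@5, authorship .1.23...
After op 3 (add_cursor(3)): buffer="tgyggdcc" (len 8), cursors c1@2 c4@3 c2@5 c3@5, authorship .1.23...
After op 4 (move_left): buffer="tgyggdcc" (len 8), cursors c1@1 c4@2 c2@4 c3@4, authorship .1.23...
After op 5 (insert('s')): buffer="tsgsygssgdcc" (len 12), cursors c1@2 c4@4 c2@8 c3@8, authorship .114.2233...
After op 6 (insert('a')): buffer="tsagsaygssaagdcc" (len 16), cursors c1@3 c4@6 c2@12 c3@12, authorship .11144.223233...
After op 7 (move_left): buffer="tsagsaygssaagdcc" (len 16), cursors c1@2 c4@5 c2@11 c3@11, authorship .11144.223233...
After op 8 (insert('f')): buffer="tsfagsfaygssaffagdcc" (len 20), cursors c1@3 c4@7 c2@15 c3@15, authorship .1111444.22322333...
Authorship (.=original, N=cursor N): . 1 1 1 1 4 4 4 . 2 2 3 2 2 3 3 3 . . .
Index 4: author = 1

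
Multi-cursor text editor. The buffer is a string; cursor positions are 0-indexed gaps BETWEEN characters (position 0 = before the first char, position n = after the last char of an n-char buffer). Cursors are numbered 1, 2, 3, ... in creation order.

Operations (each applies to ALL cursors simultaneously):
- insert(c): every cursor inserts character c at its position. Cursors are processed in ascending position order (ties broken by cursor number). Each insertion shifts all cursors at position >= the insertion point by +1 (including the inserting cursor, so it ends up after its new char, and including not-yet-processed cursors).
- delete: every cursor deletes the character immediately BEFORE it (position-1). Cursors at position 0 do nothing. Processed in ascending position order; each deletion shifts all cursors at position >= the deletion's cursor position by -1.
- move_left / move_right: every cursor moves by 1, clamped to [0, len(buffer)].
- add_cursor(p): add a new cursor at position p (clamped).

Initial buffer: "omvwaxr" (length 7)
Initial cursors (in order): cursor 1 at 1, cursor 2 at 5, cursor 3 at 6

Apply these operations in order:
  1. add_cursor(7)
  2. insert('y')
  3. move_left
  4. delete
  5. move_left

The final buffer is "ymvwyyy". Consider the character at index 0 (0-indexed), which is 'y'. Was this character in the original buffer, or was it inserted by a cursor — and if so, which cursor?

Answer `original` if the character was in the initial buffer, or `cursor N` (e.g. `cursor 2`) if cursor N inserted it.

Answer: cursor 1

Derivation:
After op 1 (add_cursor(7)): buffer="omvwaxr" (len 7), cursors c1@1 c2@5 c3@6 c4@7, authorship .......
After op 2 (insert('y')): buffer="oymvwayxyry" (len 11), cursors c1@2 c2@7 c3@9 c4@11, authorship .1....2.3.4
After op 3 (move_left): buffer="oymvwayxyry" (len 11), cursors c1@1 c2@6 c3@8 c4@10, authorship .1....2.3.4
After op 4 (delete): buffer="ymvwyyy" (len 7), cursors c1@0 c2@4 c3@5 c4@6, authorship 1...234
After op 5 (move_left): buffer="ymvwyyy" (len 7), cursors c1@0 c2@3 c3@4 c4@5, authorship 1...234
Authorship (.=original, N=cursor N): 1 . . . 2 3 4
Index 0: author = 1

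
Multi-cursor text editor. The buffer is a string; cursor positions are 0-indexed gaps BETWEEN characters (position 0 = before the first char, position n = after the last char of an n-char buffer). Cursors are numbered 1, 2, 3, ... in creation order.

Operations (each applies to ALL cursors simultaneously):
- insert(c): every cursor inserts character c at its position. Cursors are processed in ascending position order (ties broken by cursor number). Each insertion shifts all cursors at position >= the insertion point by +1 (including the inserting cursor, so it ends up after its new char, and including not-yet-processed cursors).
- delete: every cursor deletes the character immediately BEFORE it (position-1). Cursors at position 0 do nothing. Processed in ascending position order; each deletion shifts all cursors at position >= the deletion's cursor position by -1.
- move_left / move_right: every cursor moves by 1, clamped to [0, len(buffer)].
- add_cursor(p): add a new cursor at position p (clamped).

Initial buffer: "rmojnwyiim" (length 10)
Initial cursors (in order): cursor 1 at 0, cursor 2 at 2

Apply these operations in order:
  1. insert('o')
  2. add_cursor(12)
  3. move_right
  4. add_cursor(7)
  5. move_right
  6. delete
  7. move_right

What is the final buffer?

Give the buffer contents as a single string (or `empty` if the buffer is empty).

Answer: oroonyii

Derivation:
After op 1 (insert('o')): buffer="ormoojnwyiim" (len 12), cursors c1@1 c2@4, authorship 1..2........
After op 2 (add_cursor(12)): buffer="ormoojnwyiim" (len 12), cursors c1@1 c2@4 c3@12, authorship 1..2........
After op 3 (move_right): buffer="ormoojnwyiim" (len 12), cursors c1@2 c2@5 c3@12, authorship 1..2........
After op 4 (add_cursor(7)): buffer="ormoojnwyiim" (len 12), cursors c1@2 c2@5 c4@7 c3@12, authorship 1..2........
After op 5 (move_right): buffer="ormoojnwyiim" (len 12), cursors c1@3 c2@6 c4@8 c3@12, authorship 1..2........
After op 6 (delete): buffer="oroonyii" (len 8), cursors c1@2 c2@4 c4@5 c3@8, authorship 1.2.....
After op 7 (move_right): buffer="oroonyii" (len 8), cursors c1@3 c2@5 c4@6 c3@8, authorship 1.2.....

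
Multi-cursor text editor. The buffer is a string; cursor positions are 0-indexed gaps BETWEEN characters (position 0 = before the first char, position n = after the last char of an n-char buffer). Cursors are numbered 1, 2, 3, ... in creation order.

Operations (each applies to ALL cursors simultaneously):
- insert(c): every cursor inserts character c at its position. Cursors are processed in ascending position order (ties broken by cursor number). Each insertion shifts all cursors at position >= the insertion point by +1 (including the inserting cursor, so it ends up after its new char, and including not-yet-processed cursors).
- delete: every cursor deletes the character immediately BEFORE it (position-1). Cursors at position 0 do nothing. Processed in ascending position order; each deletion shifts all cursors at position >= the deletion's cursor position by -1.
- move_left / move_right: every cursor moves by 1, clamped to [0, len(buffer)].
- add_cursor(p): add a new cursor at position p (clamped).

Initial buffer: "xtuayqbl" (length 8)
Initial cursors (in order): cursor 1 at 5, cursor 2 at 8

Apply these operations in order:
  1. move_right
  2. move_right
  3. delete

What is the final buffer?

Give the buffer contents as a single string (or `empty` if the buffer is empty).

Answer: xtuayq

Derivation:
After op 1 (move_right): buffer="xtuayqbl" (len 8), cursors c1@6 c2@8, authorship ........
After op 2 (move_right): buffer="xtuayqbl" (len 8), cursors c1@7 c2@8, authorship ........
After op 3 (delete): buffer="xtuayq" (len 6), cursors c1@6 c2@6, authorship ......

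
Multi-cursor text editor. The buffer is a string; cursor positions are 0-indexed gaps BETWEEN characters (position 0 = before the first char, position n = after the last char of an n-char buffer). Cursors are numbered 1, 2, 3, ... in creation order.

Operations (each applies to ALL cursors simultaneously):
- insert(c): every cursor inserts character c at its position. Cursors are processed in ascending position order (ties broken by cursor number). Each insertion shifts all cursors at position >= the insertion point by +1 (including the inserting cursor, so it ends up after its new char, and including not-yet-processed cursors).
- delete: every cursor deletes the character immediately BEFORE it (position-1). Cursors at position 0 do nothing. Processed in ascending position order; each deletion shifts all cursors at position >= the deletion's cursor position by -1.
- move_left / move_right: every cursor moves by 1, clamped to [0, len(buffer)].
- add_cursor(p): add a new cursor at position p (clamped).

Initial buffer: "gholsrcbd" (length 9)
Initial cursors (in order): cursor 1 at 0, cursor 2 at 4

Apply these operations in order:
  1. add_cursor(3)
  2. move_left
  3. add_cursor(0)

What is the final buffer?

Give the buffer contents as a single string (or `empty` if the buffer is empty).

Answer: gholsrcbd

Derivation:
After op 1 (add_cursor(3)): buffer="gholsrcbd" (len 9), cursors c1@0 c3@3 c2@4, authorship .........
After op 2 (move_left): buffer="gholsrcbd" (len 9), cursors c1@0 c3@2 c2@3, authorship .........
After op 3 (add_cursor(0)): buffer="gholsrcbd" (len 9), cursors c1@0 c4@0 c3@2 c2@3, authorship .........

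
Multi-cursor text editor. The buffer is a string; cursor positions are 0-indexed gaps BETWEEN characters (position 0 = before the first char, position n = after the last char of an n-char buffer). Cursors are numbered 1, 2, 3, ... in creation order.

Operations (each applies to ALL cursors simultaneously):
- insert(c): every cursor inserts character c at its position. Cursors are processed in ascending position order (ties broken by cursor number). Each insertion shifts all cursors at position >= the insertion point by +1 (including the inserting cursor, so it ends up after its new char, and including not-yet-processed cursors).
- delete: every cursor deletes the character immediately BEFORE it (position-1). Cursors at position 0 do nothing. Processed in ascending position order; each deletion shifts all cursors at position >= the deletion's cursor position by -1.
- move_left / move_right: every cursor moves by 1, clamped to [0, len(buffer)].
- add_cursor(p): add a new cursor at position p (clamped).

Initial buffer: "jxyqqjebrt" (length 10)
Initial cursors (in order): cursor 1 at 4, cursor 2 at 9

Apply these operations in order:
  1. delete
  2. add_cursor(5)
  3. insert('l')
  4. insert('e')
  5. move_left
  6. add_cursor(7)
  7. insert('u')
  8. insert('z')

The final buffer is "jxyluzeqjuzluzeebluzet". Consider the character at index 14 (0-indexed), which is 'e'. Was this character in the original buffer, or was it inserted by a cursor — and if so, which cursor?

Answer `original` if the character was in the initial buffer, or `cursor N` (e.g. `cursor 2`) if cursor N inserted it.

Answer: cursor 3

Derivation:
After op 1 (delete): buffer="jxyqjebt" (len 8), cursors c1@3 c2@7, authorship ........
After op 2 (add_cursor(5)): buffer="jxyqjebt" (len 8), cursors c1@3 c3@5 c2@7, authorship ........
After op 3 (insert('l')): buffer="jxylqjleblt" (len 11), cursors c1@4 c3@7 c2@10, authorship ...1..3..2.
After op 4 (insert('e')): buffer="jxyleqjleeblet" (len 14), cursors c1@5 c3@9 c2@13, authorship ...11..33..22.
After op 5 (move_left): buffer="jxyleqjleeblet" (len 14), cursors c1@4 c3@8 c2@12, authorship ...11..33..22.
After op 6 (add_cursor(7)): buffer="jxyleqjleeblet" (len 14), cursors c1@4 c4@7 c3@8 c2@12, authorship ...11..33..22.
After op 7 (insert('u')): buffer="jxylueqjulueebluet" (len 18), cursors c1@5 c4@9 c3@11 c2@16, authorship ...111..4333..222.
After op 8 (insert('z')): buffer="jxyluzeqjuzluzeebluzet" (len 22), cursors c1@6 c4@11 c3@14 c2@20, authorship ...1111..443333..2222.
Authorship (.=original, N=cursor N): . . . 1 1 1 1 . . 4 4 3 3 3 3 . . 2 2 2 2 .
Index 14: author = 3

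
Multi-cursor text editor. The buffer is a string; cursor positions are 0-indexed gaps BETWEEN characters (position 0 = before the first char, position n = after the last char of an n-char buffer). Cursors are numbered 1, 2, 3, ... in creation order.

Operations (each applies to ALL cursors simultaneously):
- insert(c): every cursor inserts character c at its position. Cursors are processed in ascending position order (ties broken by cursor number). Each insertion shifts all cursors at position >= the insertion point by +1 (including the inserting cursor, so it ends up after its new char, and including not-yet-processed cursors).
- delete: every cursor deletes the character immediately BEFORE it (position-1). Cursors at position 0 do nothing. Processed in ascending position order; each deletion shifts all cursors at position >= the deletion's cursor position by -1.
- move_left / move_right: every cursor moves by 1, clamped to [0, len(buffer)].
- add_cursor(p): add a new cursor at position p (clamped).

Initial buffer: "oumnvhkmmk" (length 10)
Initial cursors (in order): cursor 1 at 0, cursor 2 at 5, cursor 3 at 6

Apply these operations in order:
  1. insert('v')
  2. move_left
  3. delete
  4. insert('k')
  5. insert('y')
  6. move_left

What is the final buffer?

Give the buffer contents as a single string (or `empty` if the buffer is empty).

Answer: kyvoumnkyvkyvkmmk

Derivation:
After op 1 (insert('v')): buffer="voumnvvhvkmmk" (len 13), cursors c1@1 c2@7 c3@9, authorship 1.....2.3....
After op 2 (move_left): buffer="voumnvvhvkmmk" (len 13), cursors c1@0 c2@6 c3@8, authorship 1.....2.3....
After op 3 (delete): buffer="voumnvvkmmk" (len 11), cursors c1@0 c2@5 c3@6, authorship 1....23....
After op 4 (insert('k')): buffer="kvoumnkvkvkmmk" (len 14), cursors c1@1 c2@7 c3@9, authorship 11....2233....
After op 5 (insert('y')): buffer="kyvoumnkyvkyvkmmk" (len 17), cursors c1@2 c2@9 c3@12, authorship 111....222333....
After op 6 (move_left): buffer="kyvoumnkyvkyvkmmk" (len 17), cursors c1@1 c2@8 c3@11, authorship 111....222333....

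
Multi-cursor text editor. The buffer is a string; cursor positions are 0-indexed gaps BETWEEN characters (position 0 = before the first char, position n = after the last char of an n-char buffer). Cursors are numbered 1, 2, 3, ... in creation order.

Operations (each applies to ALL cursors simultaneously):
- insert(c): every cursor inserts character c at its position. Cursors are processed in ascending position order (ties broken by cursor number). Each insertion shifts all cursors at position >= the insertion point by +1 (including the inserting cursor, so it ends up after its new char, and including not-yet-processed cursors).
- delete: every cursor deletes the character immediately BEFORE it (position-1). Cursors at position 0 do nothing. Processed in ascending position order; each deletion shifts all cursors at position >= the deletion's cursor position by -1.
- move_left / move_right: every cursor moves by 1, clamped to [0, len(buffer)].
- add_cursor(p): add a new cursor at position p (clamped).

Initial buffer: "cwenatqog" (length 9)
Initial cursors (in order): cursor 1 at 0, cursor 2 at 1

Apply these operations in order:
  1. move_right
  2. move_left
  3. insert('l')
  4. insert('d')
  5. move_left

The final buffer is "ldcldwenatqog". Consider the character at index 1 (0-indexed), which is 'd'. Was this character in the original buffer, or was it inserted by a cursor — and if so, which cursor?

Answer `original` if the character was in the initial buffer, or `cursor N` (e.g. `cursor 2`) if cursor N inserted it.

After op 1 (move_right): buffer="cwenatqog" (len 9), cursors c1@1 c2@2, authorship .........
After op 2 (move_left): buffer="cwenatqog" (len 9), cursors c1@0 c2@1, authorship .........
After op 3 (insert('l')): buffer="lclwenatqog" (len 11), cursors c1@1 c2@3, authorship 1.2........
After op 4 (insert('d')): buffer="ldcldwenatqog" (len 13), cursors c1@2 c2@5, authorship 11.22........
After op 5 (move_left): buffer="ldcldwenatqog" (len 13), cursors c1@1 c2@4, authorship 11.22........
Authorship (.=original, N=cursor N): 1 1 . 2 2 . . . . . . . .
Index 1: author = 1

Answer: cursor 1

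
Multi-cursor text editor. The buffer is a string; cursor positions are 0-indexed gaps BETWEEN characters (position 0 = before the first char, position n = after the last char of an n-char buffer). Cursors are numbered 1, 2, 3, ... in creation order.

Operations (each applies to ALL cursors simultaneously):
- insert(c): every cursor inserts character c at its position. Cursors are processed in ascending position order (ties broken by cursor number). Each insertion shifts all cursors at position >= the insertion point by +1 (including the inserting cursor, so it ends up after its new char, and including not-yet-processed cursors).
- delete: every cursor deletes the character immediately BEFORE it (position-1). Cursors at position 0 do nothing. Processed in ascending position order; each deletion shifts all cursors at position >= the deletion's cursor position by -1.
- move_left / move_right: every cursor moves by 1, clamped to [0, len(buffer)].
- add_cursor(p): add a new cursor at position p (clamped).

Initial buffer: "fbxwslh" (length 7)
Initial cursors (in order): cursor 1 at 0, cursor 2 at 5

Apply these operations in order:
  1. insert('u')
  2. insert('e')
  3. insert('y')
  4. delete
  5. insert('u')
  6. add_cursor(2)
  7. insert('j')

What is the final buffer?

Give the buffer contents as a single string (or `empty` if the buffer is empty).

Answer: uejujfbxwsueujlh

Derivation:
After op 1 (insert('u')): buffer="ufbxwsulh" (len 9), cursors c1@1 c2@7, authorship 1.....2..
After op 2 (insert('e')): buffer="uefbxwsuelh" (len 11), cursors c1@2 c2@9, authorship 11.....22..
After op 3 (insert('y')): buffer="ueyfbxwsueylh" (len 13), cursors c1@3 c2@11, authorship 111.....222..
After op 4 (delete): buffer="uefbxwsuelh" (len 11), cursors c1@2 c2@9, authorship 11.....22..
After op 5 (insert('u')): buffer="ueufbxwsueulh" (len 13), cursors c1@3 c2@11, authorship 111.....222..
After op 6 (add_cursor(2)): buffer="ueufbxwsueulh" (len 13), cursors c3@2 c1@3 c2@11, authorship 111.....222..
After op 7 (insert('j')): buffer="uejujfbxwsueujlh" (len 16), cursors c3@3 c1@5 c2@14, authorship 11311.....2222..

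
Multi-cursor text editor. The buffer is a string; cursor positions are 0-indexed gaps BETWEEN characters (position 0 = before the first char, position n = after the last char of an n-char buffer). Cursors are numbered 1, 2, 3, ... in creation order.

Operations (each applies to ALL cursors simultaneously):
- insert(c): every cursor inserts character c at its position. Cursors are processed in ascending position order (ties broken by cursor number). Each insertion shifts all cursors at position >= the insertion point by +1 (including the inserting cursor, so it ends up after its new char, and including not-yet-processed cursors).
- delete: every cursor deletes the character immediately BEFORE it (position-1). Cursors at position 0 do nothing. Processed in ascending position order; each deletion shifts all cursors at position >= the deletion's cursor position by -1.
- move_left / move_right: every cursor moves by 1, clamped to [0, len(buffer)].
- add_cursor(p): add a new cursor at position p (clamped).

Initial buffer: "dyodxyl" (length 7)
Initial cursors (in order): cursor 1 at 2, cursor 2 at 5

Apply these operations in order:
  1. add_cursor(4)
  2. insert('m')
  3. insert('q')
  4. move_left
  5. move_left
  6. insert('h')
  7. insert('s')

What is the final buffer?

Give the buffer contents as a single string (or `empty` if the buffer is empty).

Answer: dyhsmqodhsmqxhsmqyl

Derivation:
After op 1 (add_cursor(4)): buffer="dyodxyl" (len 7), cursors c1@2 c3@4 c2@5, authorship .......
After op 2 (insert('m')): buffer="dymodmxmyl" (len 10), cursors c1@3 c3@6 c2@8, authorship ..1..3.2..
After op 3 (insert('q')): buffer="dymqodmqxmqyl" (len 13), cursors c1@4 c3@8 c2@11, authorship ..11..33.22..
After op 4 (move_left): buffer="dymqodmqxmqyl" (len 13), cursors c1@3 c3@7 c2@10, authorship ..11..33.22..
After op 5 (move_left): buffer="dymqodmqxmqyl" (len 13), cursors c1@2 c3@6 c2@9, authorship ..11..33.22..
After op 6 (insert('h')): buffer="dyhmqodhmqxhmqyl" (len 16), cursors c1@3 c3@8 c2@12, authorship ..111..333.222..
After op 7 (insert('s')): buffer="dyhsmqodhsmqxhsmqyl" (len 19), cursors c1@4 c3@10 c2@15, authorship ..1111..3333.2222..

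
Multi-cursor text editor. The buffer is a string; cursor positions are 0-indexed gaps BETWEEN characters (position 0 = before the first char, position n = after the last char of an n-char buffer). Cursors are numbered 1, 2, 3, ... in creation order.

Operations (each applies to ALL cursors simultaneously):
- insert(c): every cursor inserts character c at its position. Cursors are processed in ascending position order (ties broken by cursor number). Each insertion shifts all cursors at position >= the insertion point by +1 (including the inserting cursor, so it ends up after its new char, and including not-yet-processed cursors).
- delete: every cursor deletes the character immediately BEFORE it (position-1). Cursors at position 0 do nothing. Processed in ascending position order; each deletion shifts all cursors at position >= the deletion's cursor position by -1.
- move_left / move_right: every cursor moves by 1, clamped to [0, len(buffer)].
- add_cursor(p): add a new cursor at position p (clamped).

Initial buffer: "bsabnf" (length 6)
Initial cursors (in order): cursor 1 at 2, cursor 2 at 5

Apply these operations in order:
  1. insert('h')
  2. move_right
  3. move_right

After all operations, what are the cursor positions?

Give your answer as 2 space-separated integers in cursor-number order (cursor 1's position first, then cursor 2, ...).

Answer: 5 8

Derivation:
After op 1 (insert('h')): buffer="bshabnhf" (len 8), cursors c1@3 c2@7, authorship ..1...2.
After op 2 (move_right): buffer="bshabnhf" (len 8), cursors c1@4 c2@8, authorship ..1...2.
After op 3 (move_right): buffer="bshabnhf" (len 8), cursors c1@5 c2@8, authorship ..1...2.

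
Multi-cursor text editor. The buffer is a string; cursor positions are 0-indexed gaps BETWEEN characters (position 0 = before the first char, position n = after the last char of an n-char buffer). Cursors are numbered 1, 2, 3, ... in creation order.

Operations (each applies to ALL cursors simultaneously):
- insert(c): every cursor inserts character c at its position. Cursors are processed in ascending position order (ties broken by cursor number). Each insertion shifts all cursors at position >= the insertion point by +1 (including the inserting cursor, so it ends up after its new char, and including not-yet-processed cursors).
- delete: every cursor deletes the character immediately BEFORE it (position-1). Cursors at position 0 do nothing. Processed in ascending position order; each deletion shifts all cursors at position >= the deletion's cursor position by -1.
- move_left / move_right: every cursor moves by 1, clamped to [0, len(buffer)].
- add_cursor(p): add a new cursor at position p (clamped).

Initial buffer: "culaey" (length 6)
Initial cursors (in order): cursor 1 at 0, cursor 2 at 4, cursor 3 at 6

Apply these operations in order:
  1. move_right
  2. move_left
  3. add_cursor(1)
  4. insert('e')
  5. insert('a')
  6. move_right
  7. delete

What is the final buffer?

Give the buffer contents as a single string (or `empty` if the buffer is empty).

After op 1 (move_right): buffer="culaey" (len 6), cursors c1@1 c2@5 c3@6, authorship ......
After op 2 (move_left): buffer="culaey" (len 6), cursors c1@0 c2@4 c3@5, authorship ......
After op 3 (add_cursor(1)): buffer="culaey" (len 6), cursors c1@0 c4@1 c2@4 c3@5, authorship ......
After op 4 (insert('e')): buffer="eceulaeeey" (len 10), cursors c1@1 c4@3 c2@7 c3@9, authorship 1.4...2.3.
After op 5 (insert('a')): buffer="eaceaulaeaeeay" (len 14), cursors c1@2 c4@5 c2@10 c3@13, authorship 11.44...22.33.
After op 6 (move_right): buffer="eaceaulaeaeeay" (len 14), cursors c1@3 c4@6 c2@11 c3@14, authorship 11.44...22.33.
After op 7 (delete): buffer="eaealaeaea" (len 10), cursors c1@2 c4@4 c2@8 c3@10, authorship 1144..2233

Answer: eaealaeaea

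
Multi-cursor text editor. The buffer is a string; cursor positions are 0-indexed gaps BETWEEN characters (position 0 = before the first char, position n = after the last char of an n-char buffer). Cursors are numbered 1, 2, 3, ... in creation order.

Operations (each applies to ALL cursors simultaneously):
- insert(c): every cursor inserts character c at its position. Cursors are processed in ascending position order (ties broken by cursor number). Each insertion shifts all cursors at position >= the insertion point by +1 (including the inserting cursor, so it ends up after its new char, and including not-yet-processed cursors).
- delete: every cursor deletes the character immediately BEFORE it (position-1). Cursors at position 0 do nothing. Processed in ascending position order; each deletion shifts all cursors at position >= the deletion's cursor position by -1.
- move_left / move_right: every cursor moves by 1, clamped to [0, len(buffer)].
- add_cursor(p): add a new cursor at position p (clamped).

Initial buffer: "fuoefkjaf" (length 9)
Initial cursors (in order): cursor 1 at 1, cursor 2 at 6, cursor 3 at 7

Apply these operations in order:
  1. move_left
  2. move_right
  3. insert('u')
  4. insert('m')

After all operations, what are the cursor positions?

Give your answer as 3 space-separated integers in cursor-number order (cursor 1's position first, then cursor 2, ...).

After op 1 (move_left): buffer="fuoefkjaf" (len 9), cursors c1@0 c2@5 c3@6, authorship .........
After op 2 (move_right): buffer="fuoefkjaf" (len 9), cursors c1@1 c2@6 c3@7, authorship .........
After op 3 (insert('u')): buffer="fuuoefkujuaf" (len 12), cursors c1@2 c2@8 c3@10, authorship .1.....2.3..
After op 4 (insert('m')): buffer="fumuoefkumjumaf" (len 15), cursors c1@3 c2@10 c3@13, authorship .11.....22.33..

Answer: 3 10 13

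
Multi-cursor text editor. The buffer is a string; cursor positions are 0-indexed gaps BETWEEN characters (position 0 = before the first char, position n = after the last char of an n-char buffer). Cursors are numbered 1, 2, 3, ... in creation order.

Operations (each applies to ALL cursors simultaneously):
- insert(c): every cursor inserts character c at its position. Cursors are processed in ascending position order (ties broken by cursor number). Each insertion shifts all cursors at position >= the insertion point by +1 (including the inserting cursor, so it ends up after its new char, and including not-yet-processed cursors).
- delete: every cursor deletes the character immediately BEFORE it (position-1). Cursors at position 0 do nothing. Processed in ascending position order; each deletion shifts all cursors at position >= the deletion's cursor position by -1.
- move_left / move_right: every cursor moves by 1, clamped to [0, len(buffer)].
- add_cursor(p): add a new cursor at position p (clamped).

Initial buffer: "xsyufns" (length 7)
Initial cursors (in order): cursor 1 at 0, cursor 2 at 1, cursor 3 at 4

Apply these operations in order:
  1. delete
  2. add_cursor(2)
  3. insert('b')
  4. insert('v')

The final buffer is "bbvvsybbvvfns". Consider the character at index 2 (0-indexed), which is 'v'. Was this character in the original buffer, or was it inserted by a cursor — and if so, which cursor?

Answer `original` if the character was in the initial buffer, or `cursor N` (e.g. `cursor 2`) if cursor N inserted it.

After op 1 (delete): buffer="syfns" (len 5), cursors c1@0 c2@0 c3@2, authorship .....
After op 2 (add_cursor(2)): buffer="syfns" (len 5), cursors c1@0 c2@0 c3@2 c4@2, authorship .....
After op 3 (insert('b')): buffer="bbsybbfns" (len 9), cursors c1@2 c2@2 c3@6 c4@6, authorship 12..34...
After op 4 (insert('v')): buffer="bbvvsybbvvfns" (len 13), cursors c1@4 c2@4 c3@10 c4@10, authorship 1212..3434...
Authorship (.=original, N=cursor N): 1 2 1 2 . . 3 4 3 4 . . .
Index 2: author = 1

Answer: cursor 1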